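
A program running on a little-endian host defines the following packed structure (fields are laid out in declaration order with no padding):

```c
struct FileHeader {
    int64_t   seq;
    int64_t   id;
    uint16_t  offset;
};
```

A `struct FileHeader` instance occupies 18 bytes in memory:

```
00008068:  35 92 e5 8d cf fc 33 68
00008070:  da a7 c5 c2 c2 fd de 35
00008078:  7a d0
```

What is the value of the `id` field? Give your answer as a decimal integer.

3881818941773162458

`id` follows `seq` (8 bytes), so it starts at byte offset 8 and occupies 8 bytes.
Bytes at offsets 8..15: DA A7 C5 C2 C2 FD DE 35.
Little-endian stores the least-significant byte at the lowest address.
Reassemble most-significant byte first: 35 DE FD C2 C2 C5 A7 DA → 0x35DEFDC2C2C5A7DA.
0x35DEFDC2C2C5A7DA = 3881818941773162458.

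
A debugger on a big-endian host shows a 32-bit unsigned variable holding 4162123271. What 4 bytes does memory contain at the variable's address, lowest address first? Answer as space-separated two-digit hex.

F8 14 F6 07

4162123271 in hexadecimal, padded to 32 bits, is 0xF814F607.
Split into bytes (most-significant first): F8 14 F6 07.
Big-endian stores the most-significant byte at the lowest address.
So the memory order matches the most-significant-first order: F8 14 F6 07.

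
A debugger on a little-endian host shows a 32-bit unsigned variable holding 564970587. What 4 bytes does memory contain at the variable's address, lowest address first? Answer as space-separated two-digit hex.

5B C4 AC 21

564970587 in hexadecimal, padded to 32 bits, is 0x21ACC45B.
Split into bytes (most-significant first): 21 AC C4 5B.
Little-endian: lowest address holds the least-significant byte.
So at ascending addresses the bytes are 5B C4 AC 21.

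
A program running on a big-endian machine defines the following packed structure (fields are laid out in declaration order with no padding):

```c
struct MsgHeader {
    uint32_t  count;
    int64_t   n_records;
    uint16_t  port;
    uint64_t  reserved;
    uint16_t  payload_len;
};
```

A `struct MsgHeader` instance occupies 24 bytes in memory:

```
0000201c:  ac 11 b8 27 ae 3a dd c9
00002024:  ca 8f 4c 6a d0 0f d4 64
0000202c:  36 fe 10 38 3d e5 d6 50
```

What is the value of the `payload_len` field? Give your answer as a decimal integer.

54864

`payload_len` follows `count` (4 B), `n_records` (8 B), `port` (2 B), `reserved` (8 B), so it starts at offset 4 + 8 + 2 + 8 = 22 and occupies 2 bytes.
Bytes at offsets 22..23: D6 50.
Big-endian stores the most-significant byte at the lowest address.
The bytes are already most-significant first: 0xD650.
0xD650 = 54864.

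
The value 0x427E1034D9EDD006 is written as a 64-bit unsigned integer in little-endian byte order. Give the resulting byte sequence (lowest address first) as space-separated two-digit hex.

06 D0 ED D9 34 10 7E 42

Split into bytes (most-significant first): 42 7E 10 34 D9 ED D0 06.
Little-endian: lowest address holds the least-significant byte.
So at ascending addresses the bytes are 06 D0 ED D9 34 10 7E 42.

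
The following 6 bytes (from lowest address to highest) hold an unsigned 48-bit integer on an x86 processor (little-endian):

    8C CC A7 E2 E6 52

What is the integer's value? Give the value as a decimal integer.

91151598603404

Little-endian stores the least-significant byte at the lowest address.
Reassemble most-significant byte first: 52 E6 E2 A7 CC 8C → 0x52E6E2A7CC8C.
0x52E6E2A7CC8C = 91151598603404.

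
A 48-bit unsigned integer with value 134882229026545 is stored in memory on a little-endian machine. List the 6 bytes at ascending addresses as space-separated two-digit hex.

134882229026545 in hexadecimal, padded to 48 bits, is 0x7AACB758FEF1.
Split into bytes (most-significant first): 7A AC B7 58 FE F1.
Little-endian: lowest address holds the least-significant byte.
So at ascending addresses the bytes are F1 FE 58 B7 AC 7A.

F1 FE 58 B7 AC 7A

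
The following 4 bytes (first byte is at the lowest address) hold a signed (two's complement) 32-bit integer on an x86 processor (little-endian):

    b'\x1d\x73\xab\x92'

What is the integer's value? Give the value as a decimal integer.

Little-endian stores the least-significant byte at the lowest address.
Reassemble most-significant byte first: 92 AB 73 1D → 0x92AB731D.
Top bit is set, so as a signed 32-bit value this is 0x92AB731D − 2^32 = -1834257635.

-1834257635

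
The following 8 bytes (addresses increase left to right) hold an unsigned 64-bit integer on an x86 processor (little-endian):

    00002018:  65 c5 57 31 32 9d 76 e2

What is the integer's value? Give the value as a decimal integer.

In little-endian order the low byte comes first in memory.
Reassemble most-significant byte first: E2 76 9D 32 31 57 C5 65 → 0xE2769D323157C565.
0xE2769D323157C565 = 16318403138725332325.

16318403138725332325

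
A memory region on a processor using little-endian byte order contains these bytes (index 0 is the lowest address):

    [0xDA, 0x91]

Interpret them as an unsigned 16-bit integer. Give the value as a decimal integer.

In little-endian order the low byte comes first in memory.
Reassemble most-significant byte first: 91 DA → 0x91DA.
0x91DA = 37338.

37338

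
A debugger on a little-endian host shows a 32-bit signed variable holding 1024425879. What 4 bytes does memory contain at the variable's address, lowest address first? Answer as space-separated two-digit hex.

97 7F 0F 3D

1024425879 in hexadecimal, padded to 32 bits, is 0x3D0F7F97.
Split into bytes (most-significant first): 3D 0F 7F 97.
Little-endian: lowest address holds the least-significant byte.
So at ascending addresses the bytes are 97 7F 0F 3D.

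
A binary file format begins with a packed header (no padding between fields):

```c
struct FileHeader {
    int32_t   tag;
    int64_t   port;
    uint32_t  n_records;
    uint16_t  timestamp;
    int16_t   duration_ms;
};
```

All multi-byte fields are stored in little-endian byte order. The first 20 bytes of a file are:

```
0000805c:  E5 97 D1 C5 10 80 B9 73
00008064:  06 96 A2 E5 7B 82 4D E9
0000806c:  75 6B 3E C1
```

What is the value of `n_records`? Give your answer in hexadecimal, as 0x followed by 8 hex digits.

0xE94D827B

`n_records` follows `tag` (4 B), `port` (8 B), so it starts at offset 4 + 8 = 12 and occupies 4 bytes.
Bytes at offsets 12..15: 7B 82 4D E9.
Little-endian stores the least-significant byte at the lowest address.
Reassemble most-significant byte first: E9 4D 82 7B → 0xE94D827B.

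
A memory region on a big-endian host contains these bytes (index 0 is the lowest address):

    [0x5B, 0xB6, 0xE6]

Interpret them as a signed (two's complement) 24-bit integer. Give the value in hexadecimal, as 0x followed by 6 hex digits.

Big-endian: lowest address holds the most-significant byte.
The bytes are already most-significant first: 0x5BB6E6.

0x5BB6E6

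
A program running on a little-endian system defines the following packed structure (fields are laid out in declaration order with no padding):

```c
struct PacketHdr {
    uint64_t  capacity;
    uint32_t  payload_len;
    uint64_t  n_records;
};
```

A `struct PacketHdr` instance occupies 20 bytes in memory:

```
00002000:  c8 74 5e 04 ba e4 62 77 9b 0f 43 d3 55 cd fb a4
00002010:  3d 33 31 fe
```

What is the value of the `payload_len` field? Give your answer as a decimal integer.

3544387483

`payload_len` follows `capacity` (8 bytes), so it starts at byte offset 8 and occupies 4 bytes.
Bytes at offsets 8..11: 9B 0F 43 D3.
Little-endian stores the least-significant byte at the lowest address.
Reassemble most-significant byte first: D3 43 0F 9B → 0xD3430F9B.
0xD3430F9B = 3544387483.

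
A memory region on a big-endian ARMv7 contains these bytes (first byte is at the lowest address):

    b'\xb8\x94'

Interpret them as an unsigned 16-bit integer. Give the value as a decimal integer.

47252

Big-endian stores the most-significant byte at the lowest address.
The bytes are already most-significant first: 0xB894.
0xB894 = 47252.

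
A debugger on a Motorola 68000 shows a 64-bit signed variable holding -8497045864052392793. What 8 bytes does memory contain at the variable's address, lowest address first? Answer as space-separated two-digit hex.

Two's complement of -8497045864052392793 in 64 bits: 8497045864052392793 = 0x75EB9231AF0B8359; invert → 0x8A146DCE50F47CA6; add 1 → 0x8A146DCE50F47CA7.
Split into bytes (most-significant first): 8A 14 6D CE 50 F4 7C A7.
Big-endian stores the most-significant byte at the lowest address.
So the memory order matches the most-significant-first order: 8A 14 6D CE 50 F4 7C A7.

8A 14 6D CE 50 F4 7C A7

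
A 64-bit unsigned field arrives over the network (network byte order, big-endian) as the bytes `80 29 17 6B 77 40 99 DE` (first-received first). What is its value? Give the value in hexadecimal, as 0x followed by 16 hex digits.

0x8029176B774099DE

Big-endian: lowest address holds the most-significant byte.
The bytes are already most-significant first: 0x8029176B774099DE.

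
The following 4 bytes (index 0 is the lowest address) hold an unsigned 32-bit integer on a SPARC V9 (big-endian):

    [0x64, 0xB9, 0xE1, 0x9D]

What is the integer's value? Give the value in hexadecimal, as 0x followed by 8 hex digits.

Big-endian stores the most-significant byte at the lowest address.
The bytes are already most-significant first: 0x64B9E19D.

0x64B9E19D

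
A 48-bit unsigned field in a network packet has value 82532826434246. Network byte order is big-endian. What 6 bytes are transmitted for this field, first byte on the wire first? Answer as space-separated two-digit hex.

82532826434246 in hexadecimal, padded to 48 bits, is 0x4B102BCD4AC6.
Split into bytes (most-significant first): 4B 10 2B CD 4A C6.
In big-endian order the high byte comes first in memory.
So the memory order matches the most-significant-first order: 4B 10 2B CD 4A C6.

4B 10 2B CD 4A C6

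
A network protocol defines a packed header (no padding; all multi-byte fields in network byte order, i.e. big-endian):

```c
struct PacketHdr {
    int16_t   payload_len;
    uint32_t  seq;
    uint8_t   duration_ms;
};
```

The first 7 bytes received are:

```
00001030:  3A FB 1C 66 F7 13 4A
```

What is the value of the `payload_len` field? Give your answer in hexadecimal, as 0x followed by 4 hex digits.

`payload_len` is the first field, at byte offset 0, occupying 2 bytes.
Bytes at offsets 0..1: 3A FB.
Big-endian stores the most-significant byte at the lowest address.
The bytes are already most-significant first: 0x3AFB.

0x3AFB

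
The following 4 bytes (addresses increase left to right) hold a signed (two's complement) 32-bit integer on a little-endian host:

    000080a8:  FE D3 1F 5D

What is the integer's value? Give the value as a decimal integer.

In little-endian order the low byte comes first in memory.
Reassemble most-significant byte first: 5D 1F D3 FE → 0x5D1FD3FE.
0x5D1FD3FE = 1562366974.

1562366974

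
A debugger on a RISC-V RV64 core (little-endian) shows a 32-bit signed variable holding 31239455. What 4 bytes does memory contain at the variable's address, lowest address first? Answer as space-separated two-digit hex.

31239455 in hexadecimal, padded to 32 bits, is 0x01DCAD1F.
Split into bytes (most-significant first): 01 DC AD 1F.
Little-endian stores the least-significant byte at the lowest address.
So at ascending addresses the bytes are 1F AD DC 01.

1F AD DC 01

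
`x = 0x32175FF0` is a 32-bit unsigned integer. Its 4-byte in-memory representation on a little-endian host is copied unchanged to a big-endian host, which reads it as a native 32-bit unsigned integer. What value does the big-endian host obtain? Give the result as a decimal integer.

Stored little-endian, the bytes at ascending addresses are F0 5F 17 32.
Read back as big-endian, the last byte is least significant, giving 0xF05F1732.
0xF05F1732 = 4032763698.

4032763698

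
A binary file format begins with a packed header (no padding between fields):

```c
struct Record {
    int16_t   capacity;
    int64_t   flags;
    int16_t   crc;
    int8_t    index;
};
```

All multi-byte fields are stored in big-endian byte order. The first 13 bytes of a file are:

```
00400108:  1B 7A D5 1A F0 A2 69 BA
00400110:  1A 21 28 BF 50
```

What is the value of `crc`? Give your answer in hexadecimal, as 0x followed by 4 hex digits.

0x28BF

`crc` follows `capacity` (2 B), `flags` (8 B), so it starts at offset 2 + 8 = 10 and occupies 2 bytes.
Bytes at offsets 10..11: 28 BF.
In big-endian order the high byte comes first in memory.
The bytes are already most-significant first: 0x28BF.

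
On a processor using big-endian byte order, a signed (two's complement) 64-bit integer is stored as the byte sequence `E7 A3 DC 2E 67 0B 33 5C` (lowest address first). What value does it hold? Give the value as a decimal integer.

Big-endian stores the most-significant byte at the lowest address.
The bytes are already most-significant first: 0xE7A3DC2E670B335C.
Top bit is set, so as a signed 64-bit value this is 0xE7A3DC2E670B335C − 2^64 = -1755317337888967844.

-1755317337888967844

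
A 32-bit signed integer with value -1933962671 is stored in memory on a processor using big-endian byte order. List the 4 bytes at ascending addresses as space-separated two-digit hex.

Two's complement of -1933962671 in 32 bits: 1933962671 = 0x7345EDAF; invert → 0x8CBA1250; add 1 → 0x8CBA1251.
Split into bytes (most-significant first): 8C BA 12 51.
Big-endian stores the most-significant byte at the lowest address.
So the memory order matches the most-significant-first order: 8C BA 12 51.

8C BA 12 51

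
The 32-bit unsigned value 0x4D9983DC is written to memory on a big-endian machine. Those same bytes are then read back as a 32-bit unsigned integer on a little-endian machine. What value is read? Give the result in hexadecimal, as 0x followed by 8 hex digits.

0xDC83994D

Stored big-endian, the bytes at ascending addresses are 4D 99 83 DC.
Read back as little-endian, the first byte is least significant, giving 0xDC83994D.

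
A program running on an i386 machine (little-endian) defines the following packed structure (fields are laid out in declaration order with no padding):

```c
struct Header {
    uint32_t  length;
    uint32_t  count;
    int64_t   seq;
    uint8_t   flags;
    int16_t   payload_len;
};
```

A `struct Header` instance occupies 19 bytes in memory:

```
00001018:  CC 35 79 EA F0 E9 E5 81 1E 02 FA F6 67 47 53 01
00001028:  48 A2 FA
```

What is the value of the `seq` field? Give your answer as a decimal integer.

95498528955695646

`seq` follows `length` (4 B), `count` (4 B), so it starts at offset 4 + 4 = 8 and occupies 8 bytes.
Bytes at offsets 8..15: 1E 02 FA F6 67 47 53 01.
In little-endian order the low byte comes first in memory.
Reassemble most-significant byte first: 01 53 47 67 F6 FA 02 1E → 0x01534767F6FA021E.
0x01534767F6FA021E = 95498528955695646.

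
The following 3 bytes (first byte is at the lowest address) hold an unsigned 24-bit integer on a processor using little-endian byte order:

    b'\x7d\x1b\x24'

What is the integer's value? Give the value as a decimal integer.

2366333

Little-endian stores the least-significant byte at the lowest address.
Reassemble most-significant byte first: 24 1B 7D → 0x241B7D.
0x241B7D = 2366333.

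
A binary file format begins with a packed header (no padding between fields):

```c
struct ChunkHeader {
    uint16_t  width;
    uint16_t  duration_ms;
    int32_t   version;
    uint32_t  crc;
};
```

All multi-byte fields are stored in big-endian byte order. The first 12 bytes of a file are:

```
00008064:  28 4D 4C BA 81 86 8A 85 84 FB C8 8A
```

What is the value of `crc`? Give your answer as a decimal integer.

2231093386

`crc` follows `width` (2 B), `duration_ms` (2 B), `version` (4 B), so it starts at offset 2 + 2 + 4 = 8 and occupies 4 bytes.
Bytes at offsets 8..11: 84 FB C8 8A.
In big-endian order the high byte comes first in memory.
The bytes are already most-significant first: 0x84FBC88A.
0x84FBC88A = 2231093386.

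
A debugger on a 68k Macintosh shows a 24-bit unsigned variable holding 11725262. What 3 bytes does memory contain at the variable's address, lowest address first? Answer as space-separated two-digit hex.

11725262 in hexadecimal, padded to 24 bits, is 0xB2E9CE.
Split into bytes (most-significant first): B2 E9 CE.
Big-endian: lowest address holds the most-significant byte.
So the memory order matches the most-significant-first order: B2 E9 CE.

B2 E9 CE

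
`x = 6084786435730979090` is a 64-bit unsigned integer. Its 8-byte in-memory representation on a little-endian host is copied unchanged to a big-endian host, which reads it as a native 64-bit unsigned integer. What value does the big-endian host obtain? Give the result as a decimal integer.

1313323015504752980

6084786435730979090 in 64-bit hexadecimal is 0x5471810653DC3912.
Stored little-endian, the bytes at ascending addresses are 12 39 DC 53 06 81 71 54.
Read back as big-endian, the last byte is least significant, giving 0x1239DC5306817154.
0x1239DC5306817154 = 1313323015504752980.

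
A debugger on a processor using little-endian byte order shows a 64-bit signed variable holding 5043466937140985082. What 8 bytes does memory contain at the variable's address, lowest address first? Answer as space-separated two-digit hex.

5043466937140985082 in hexadecimal, padded to 64 bits, is 0x45FDFE7538B73CFA.
Split into bytes (most-significant first): 45 FD FE 75 38 B7 3C FA.
Little-endian stores the least-significant byte at the lowest address.
So at ascending addresses the bytes are FA 3C B7 38 75 FE FD 45.

FA 3C B7 38 75 FE FD 45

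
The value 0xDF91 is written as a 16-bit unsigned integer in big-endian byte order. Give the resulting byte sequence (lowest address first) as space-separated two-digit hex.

DF 91

Split into bytes (most-significant first): DF 91.
Big-endian: lowest address holds the most-significant byte.
So the memory order matches the most-significant-first order: DF 91.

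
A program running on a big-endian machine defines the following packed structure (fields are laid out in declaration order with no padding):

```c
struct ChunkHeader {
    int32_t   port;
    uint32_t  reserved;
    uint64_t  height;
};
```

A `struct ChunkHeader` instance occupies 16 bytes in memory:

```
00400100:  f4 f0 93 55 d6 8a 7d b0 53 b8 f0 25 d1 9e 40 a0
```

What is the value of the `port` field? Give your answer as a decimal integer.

-185560235

`port` is the first field, at byte offset 0, occupying 4 bytes.
Bytes at offsets 0..3: F4 F0 93 55.
Big-endian stores the most-significant byte at the lowest address.
The bytes are already most-significant first: 0xF4F09355.
Top bit is set, so as a signed 32-bit value this is 0xF4F09355 − 2^32 = -185560235.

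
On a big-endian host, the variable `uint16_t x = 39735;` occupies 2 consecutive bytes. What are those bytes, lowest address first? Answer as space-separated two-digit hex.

9B 37

39735 in hexadecimal, padded to 16 bits, is 0x9B37.
Split into bytes (most-significant first): 9B 37.
Big-endian: lowest address holds the most-significant byte.
So the memory order matches the most-significant-first order: 9B 37.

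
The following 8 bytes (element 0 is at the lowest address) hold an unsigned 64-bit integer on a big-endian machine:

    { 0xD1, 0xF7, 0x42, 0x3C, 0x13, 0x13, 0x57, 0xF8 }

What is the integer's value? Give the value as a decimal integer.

Big-endian stores the most-significant byte at the lowest address.
The bytes are already most-significant first: 0xD1F7423C131357F8.
0xD1F7423C131357F8 = 15129634298959976440.

15129634298959976440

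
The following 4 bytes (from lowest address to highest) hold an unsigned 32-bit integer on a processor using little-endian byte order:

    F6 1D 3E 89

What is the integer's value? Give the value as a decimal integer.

In little-endian order the low byte comes first in memory.
Reassemble most-significant byte first: 89 3E 1D F6 → 0x893E1DF6.
0x893E1DF6 = 2302549494.

2302549494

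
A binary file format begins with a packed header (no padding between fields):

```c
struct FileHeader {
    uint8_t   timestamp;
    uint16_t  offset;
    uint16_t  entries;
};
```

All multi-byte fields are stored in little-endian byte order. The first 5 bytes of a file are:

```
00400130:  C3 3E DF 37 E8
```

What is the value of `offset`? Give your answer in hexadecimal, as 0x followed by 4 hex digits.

`offset` follows `timestamp` (1 byte), so it starts at byte offset 1 and occupies 2 bytes.
Bytes at offsets 1..2: 3E DF.
In little-endian order the low byte comes first in memory.
Reassemble most-significant byte first: DF 3E → 0xDF3E.

0xDF3E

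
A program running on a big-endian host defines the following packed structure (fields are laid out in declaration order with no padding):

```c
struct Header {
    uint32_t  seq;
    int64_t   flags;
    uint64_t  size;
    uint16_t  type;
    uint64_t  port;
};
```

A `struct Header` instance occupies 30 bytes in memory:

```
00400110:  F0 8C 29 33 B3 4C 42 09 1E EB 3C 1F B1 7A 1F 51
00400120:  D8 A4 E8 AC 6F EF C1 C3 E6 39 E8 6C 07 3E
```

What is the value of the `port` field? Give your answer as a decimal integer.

`port` follows `seq` (4 B), `flags` (8 B), `size` (8 B), `type` (2 B), so it starts at offset 4 + 8 + 8 + 2 = 22 and occupies 8 bytes.
Bytes at offsets 22..29: C1 C3 E6 39 E8 6C 07 3E.
Big-endian stores the most-significant byte at the lowest address.
The bytes are already most-significant first: 0xC1C3E639E86C073E.
0xC1C3E639E86C073E = 13962256406165587774.

13962256406165587774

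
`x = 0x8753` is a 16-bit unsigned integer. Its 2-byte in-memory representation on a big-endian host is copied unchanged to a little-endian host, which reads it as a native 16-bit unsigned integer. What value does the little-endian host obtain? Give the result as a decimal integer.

Stored big-endian, the bytes at ascending addresses are 87 53.
Read back as little-endian, the first byte is least significant, giving 0x5387.
0x5387 = 21383.

21383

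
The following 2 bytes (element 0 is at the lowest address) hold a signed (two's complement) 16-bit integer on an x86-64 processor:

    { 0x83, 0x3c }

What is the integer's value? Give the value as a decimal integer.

In little-endian order the low byte comes first in memory.
Reassemble most-significant byte first: 3C 83 → 0x3C83.
0x3C83 = 15491.

15491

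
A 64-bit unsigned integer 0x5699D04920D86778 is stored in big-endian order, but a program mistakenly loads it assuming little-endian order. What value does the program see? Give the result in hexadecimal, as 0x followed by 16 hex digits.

Stored big-endian, the bytes at ascending addresses are 56 99 D0 49 20 D8 67 78.
Read back as little-endian, the first byte is least significant, giving 0x7867D82049D09956.

0x7867D82049D09956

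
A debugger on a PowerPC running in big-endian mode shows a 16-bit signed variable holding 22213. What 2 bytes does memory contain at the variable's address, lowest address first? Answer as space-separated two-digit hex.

22213 in hexadecimal, padded to 16 bits, is 0x56C5.
Split into bytes (most-significant first): 56 C5.
Big-endian stores the most-significant byte at the lowest address.
So the memory order matches the most-significant-first order: 56 C5.

56 C5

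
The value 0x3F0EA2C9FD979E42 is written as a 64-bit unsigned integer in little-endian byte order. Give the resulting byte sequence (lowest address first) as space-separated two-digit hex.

Split into bytes (most-significant first): 3F 0E A2 C9 FD 97 9E 42.
Little-endian stores the least-significant byte at the lowest address.
So at ascending addresses the bytes are 42 9E 97 FD C9 A2 0E 3F.

42 9E 97 FD C9 A2 0E 3F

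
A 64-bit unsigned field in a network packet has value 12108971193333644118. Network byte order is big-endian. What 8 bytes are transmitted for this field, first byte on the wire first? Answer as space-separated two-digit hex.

12108971193333644118 in hexadecimal, padded to 64 bits, is 0xA80BB524EE16FB56.
Split into bytes (most-significant first): A8 0B B5 24 EE 16 FB 56.
Big-endian stores the most-significant byte at the lowest address.
So the memory order matches the most-significant-first order: A8 0B B5 24 EE 16 FB 56.

A8 0B B5 24 EE 16 FB 56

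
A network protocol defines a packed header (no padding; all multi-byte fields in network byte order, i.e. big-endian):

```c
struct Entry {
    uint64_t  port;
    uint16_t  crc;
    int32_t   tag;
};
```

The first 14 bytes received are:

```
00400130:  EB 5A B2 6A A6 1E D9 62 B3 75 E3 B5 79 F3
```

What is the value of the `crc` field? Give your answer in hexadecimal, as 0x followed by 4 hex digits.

0xB375

`crc` follows `port` (8 bytes), so it starts at byte offset 8 and occupies 2 bytes.
Bytes at offsets 8..9: B3 75.
Big-endian: lowest address holds the most-significant byte.
The bytes are already most-significant first: 0xB375.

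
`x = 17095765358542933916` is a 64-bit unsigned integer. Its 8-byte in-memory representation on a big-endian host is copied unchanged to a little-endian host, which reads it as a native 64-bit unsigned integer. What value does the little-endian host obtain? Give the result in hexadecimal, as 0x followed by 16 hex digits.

0x9C4F612F045C40ED

17095765358542933916 in 64-bit hexadecimal is 0xED405C042F614F9C.
Stored big-endian, the bytes at ascending addresses are ED 40 5C 04 2F 61 4F 9C.
Read back as little-endian, the first byte is least significant, giving 0x9C4F612F045C40ED.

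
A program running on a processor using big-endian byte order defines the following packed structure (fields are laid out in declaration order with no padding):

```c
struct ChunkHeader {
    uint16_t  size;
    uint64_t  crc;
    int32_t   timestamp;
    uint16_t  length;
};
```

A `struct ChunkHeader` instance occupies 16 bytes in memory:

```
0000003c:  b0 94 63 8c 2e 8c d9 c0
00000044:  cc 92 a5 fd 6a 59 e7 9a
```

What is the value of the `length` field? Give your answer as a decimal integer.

59290

`length` follows `size` (2 B), `crc` (8 B), `timestamp` (4 B), so it starts at offset 2 + 8 + 4 = 14 and occupies 2 bytes.
Bytes at offsets 14..15: E7 9A.
Big-endian: lowest address holds the most-significant byte.
The bytes are already most-significant first: 0xE79A.
0xE79A = 59290.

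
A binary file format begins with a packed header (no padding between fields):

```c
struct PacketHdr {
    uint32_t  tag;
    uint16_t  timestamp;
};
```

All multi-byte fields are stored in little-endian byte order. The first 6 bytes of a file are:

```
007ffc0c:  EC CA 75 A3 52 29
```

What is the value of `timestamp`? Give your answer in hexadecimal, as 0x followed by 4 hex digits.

`timestamp` follows `tag` (4 bytes), so it starts at byte offset 4 and occupies 2 bytes.
Bytes at offsets 4..5: 52 29.
Little-endian stores the least-significant byte at the lowest address.
Reassemble most-significant byte first: 29 52 → 0x2952.

0x2952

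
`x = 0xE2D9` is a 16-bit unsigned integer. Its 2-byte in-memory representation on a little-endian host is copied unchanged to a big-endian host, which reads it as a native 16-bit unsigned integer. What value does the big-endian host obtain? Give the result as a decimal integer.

Stored little-endian, the bytes at ascending addresses are D9 E2.
Read back as big-endian, the last byte is least significant, giving 0xD9E2.
0xD9E2 = 55778.

55778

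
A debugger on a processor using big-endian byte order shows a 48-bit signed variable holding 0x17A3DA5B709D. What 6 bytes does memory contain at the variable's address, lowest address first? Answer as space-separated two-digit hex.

17 A3 DA 5B 70 9D

Split into bytes (most-significant first): 17 A3 DA 5B 70 9D.
In big-endian order the high byte comes first in memory.
So the memory order matches the most-significant-first order: 17 A3 DA 5B 70 9D.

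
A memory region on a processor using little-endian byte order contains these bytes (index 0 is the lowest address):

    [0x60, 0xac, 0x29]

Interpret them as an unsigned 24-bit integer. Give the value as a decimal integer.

In little-endian order the low byte comes first in memory.
Reassemble most-significant byte first: 29 AC 60 → 0x29AC60.
0x29AC60 = 2731104.

2731104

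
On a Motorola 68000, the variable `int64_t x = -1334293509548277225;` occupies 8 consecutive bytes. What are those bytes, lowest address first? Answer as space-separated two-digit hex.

ED 7B A3 1F 59 44 02 17

Two's complement of -1334293509548277225 in 64 bits: 1334293509548277225 = 0x12845CE0A6BBFDE9; invert → 0xED7BA31F59440216; add 1 → 0xED7BA31F59440217.
Split into bytes (most-significant first): ED 7B A3 1F 59 44 02 17.
Big-endian stores the most-significant byte at the lowest address.
So the memory order matches the most-significant-first order: ED 7B A3 1F 59 44 02 17.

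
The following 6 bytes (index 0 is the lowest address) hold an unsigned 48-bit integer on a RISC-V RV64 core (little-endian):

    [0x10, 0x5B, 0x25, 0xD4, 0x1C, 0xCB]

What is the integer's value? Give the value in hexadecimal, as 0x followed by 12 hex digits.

In little-endian order the low byte comes first in memory.
Reassemble most-significant byte first: CB 1C D4 25 5B 10 → 0xCB1CD4255B10.

0xCB1CD4255B10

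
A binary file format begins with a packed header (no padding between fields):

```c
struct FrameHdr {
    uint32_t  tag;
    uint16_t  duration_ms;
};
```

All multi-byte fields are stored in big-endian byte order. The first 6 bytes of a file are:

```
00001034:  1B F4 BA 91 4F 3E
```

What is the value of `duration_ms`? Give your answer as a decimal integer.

20286

`duration_ms` follows `tag` (4 bytes), so it starts at byte offset 4 and occupies 2 bytes.
Bytes at offsets 4..5: 4F 3E.
Big-endian stores the most-significant byte at the lowest address.
The bytes are already most-significant first: 0x4F3E.
0x4F3E = 20286.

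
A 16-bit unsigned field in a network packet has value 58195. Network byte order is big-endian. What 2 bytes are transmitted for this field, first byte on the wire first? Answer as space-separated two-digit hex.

58195 in hexadecimal, padded to 16 bits, is 0xE353.
Split into bytes (most-significant first): E3 53.
Big-endian stores the most-significant byte at the lowest address.
So the memory order matches the most-significant-first order: E3 53.

E3 53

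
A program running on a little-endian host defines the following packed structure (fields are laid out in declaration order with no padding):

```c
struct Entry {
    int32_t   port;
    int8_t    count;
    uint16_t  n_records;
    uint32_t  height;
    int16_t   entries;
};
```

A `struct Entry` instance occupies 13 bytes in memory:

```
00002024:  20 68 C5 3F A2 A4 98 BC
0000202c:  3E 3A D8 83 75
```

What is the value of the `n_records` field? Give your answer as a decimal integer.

39076

`n_records` follows `port` (4 B), `count` (1 B), so it starts at offset 4 + 1 = 5 and occupies 2 bytes.
Bytes at offsets 5..6: A4 98.
Little-endian: lowest address holds the least-significant byte.
Reassemble most-significant byte first: 98 A4 → 0x98A4.
0x98A4 = 39076.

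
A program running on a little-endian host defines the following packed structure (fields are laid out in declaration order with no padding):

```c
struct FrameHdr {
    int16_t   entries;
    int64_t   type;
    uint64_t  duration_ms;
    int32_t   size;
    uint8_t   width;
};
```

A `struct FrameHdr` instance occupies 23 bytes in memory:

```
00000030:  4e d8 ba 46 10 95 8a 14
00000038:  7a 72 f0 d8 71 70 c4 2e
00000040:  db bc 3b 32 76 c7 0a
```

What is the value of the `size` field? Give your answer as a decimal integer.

`size` follows `entries` (2 B), `type` (8 B), `duration_ms` (8 B), so it starts at offset 2 + 8 + 8 = 18 and occupies 4 bytes.
Bytes at offsets 18..21: 3B 32 76 C7.
Little-endian: lowest address holds the least-significant byte.
Reassemble most-significant byte first: C7 76 32 3B → 0xC776323B.
Top bit is set, so as a signed 32-bit value this is 0xC776323B − 2^32 = -948555205.

-948555205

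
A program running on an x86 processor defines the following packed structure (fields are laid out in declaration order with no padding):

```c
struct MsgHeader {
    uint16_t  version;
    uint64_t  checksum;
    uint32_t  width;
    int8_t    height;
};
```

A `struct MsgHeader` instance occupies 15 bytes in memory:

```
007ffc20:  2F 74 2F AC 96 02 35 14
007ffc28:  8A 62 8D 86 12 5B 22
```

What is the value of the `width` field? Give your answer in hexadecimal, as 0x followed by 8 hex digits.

0x5B12868D

`width` follows `version` (2 B), `checksum` (8 B), so it starts at offset 2 + 8 = 10 and occupies 4 bytes.
Bytes at offsets 10..13: 8D 86 12 5B.
Little-endian: lowest address holds the least-significant byte.
Reassemble most-significant byte first: 5B 12 86 8D → 0x5B12868D.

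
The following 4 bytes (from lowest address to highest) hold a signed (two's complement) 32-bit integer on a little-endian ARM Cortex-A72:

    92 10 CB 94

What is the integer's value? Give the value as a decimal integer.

-1798631278

In little-endian order the low byte comes first in memory.
Reassemble most-significant byte first: 94 CB 10 92 → 0x94CB1092.
Top bit is set, so as a signed 32-bit value this is 0x94CB1092 − 2^32 = -1798631278.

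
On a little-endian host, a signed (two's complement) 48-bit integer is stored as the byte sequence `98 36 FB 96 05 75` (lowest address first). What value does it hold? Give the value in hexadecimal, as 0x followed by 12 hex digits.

0x750596FB3698

In little-endian order the low byte comes first in memory.
Reassemble most-significant byte first: 75 05 96 FB 36 98 → 0x750596FB3698.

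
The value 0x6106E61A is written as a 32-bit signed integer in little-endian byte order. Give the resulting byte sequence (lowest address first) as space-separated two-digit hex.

Split into bytes (most-significant first): 61 06 E6 1A.
In little-endian order the low byte comes first in memory.
So at ascending addresses the bytes are 1A E6 06 61.

1A E6 06 61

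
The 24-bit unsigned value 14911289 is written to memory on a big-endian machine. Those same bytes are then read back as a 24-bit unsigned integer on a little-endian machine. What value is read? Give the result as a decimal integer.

14911289 in 24-bit hexadecimal is 0xE38739.
Stored big-endian, the bytes at ascending addresses are E3 87 39.
Read back as little-endian, the first byte is least significant, giving 0x3987E3.
0x3987E3 = 3770339.

3770339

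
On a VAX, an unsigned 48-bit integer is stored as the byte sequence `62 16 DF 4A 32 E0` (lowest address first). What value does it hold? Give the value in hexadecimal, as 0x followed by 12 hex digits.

0xE0324ADF1662

Little-endian stores the least-significant byte at the lowest address.
Reassemble most-significant byte first: E0 32 4A DF 16 62 → 0xE0324ADF1662.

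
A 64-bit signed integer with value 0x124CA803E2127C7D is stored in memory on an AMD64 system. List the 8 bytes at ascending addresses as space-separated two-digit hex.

Split into bytes (most-significant first): 12 4C A8 03 E2 12 7C 7D.
Little-endian stores the least-significant byte at the lowest address.
So at ascending addresses the bytes are 7D 7C 12 E2 03 A8 4C 12.

7D 7C 12 E2 03 A8 4C 12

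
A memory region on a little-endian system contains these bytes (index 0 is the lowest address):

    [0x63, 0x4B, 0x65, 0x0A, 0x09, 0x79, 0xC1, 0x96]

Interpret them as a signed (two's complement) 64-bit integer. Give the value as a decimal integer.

In little-endian order the low byte comes first in memory.
Reassemble most-significant byte first: 96 C1 79 09 0A 65 4B 63 → 0x96C179090A654B63.
Top bit is set, so as a signed 64-bit value this is 0x96C179090A654B63 − 2^64 = -7583647217779127453.

-7583647217779127453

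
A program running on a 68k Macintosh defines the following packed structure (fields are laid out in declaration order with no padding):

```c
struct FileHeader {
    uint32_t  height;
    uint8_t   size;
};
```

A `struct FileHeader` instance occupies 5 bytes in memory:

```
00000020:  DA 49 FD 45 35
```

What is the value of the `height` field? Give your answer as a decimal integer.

3662282053

`height` is the first field, at byte offset 0, occupying 4 bytes.
Bytes at offsets 0..3: DA 49 FD 45.
Big-endian stores the most-significant byte at the lowest address.
The bytes are already most-significant first: 0xDA49FD45.
0xDA49FD45 = 3662282053.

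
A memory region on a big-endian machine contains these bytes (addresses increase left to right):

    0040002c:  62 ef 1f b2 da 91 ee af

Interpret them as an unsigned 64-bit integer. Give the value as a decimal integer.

Big-endian: lowest address holds the most-significant byte.
The bytes are already most-significant first: 0x62EF1FB2DA91EEAF.
0x62EF1FB2DA91EEAF = 7128951588182421167.

7128951588182421167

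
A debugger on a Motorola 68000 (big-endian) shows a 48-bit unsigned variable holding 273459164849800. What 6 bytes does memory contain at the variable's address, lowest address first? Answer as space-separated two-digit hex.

F8 B5 AC 61 A6 88

273459164849800 in hexadecimal, padded to 48 bits, is 0xF8B5AC61A688.
Split into bytes (most-significant first): F8 B5 AC 61 A6 88.
In big-endian order the high byte comes first in memory.
So the memory order matches the most-significant-first order: F8 B5 AC 61 A6 88.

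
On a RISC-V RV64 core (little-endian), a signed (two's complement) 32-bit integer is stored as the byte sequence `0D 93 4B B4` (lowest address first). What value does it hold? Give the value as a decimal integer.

Little-endian: lowest address holds the least-significant byte.
Reassemble most-significant byte first: B4 4B 93 0D → 0xB44B930D.
Top bit is set, so as a signed 32-bit value this is 0xB44B930D − 2^32 = -1270115571.

-1270115571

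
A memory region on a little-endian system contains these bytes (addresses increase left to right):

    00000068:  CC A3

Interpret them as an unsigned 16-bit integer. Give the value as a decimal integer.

41932

Little-endian: lowest address holds the least-significant byte.
Reassemble most-significant byte first: A3 CC → 0xA3CC.
0xA3CC = 41932.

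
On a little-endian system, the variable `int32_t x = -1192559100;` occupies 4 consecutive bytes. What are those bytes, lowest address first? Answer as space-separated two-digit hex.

04 FE EA B8

Two's complement of -1192559100 in 32 bits: 1192559100 = 0x471501FC; invert → 0xB8EAFE03; add 1 → 0xB8EAFE04.
Split into bytes (most-significant first): B8 EA FE 04.
Little-endian stores the least-significant byte at the lowest address.
So at ascending addresses the bytes are 04 FE EA B8.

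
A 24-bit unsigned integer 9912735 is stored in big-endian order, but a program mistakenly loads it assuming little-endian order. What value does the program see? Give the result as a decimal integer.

10437015

9912735 in 24-bit hexadecimal is 0x97419F.
Stored big-endian, the bytes at ascending addresses are 97 41 9F.
Read back as little-endian, the first byte is least significant, giving 0x9F4197.
0x9F4197 = 10437015.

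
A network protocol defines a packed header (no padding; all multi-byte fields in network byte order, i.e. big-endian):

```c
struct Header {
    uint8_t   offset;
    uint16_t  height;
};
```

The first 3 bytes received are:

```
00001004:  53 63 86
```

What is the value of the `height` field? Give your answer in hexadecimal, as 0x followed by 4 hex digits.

0x6386

`height` follows `offset` (1 byte), so it starts at byte offset 1 and occupies 2 bytes.
Bytes at offsets 1..2: 63 86.
Big-endian: lowest address holds the most-significant byte.
The bytes are already most-significant first: 0x6386.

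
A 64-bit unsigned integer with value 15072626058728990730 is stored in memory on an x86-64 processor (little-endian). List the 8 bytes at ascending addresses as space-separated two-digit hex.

15072626058728990730 in hexadecimal, padded to 64 bits, is 0xD12CB98ACED6680A.
Split into bytes (most-significant first): D1 2C B9 8A CE D6 68 0A.
Little-endian: lowest address holds the least-significant byte.
So at ascending addresses the bytes are 0A 68 D6 CE 8A B9 2C D1.

0A 68 D6 CE 8A B9 2C D1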